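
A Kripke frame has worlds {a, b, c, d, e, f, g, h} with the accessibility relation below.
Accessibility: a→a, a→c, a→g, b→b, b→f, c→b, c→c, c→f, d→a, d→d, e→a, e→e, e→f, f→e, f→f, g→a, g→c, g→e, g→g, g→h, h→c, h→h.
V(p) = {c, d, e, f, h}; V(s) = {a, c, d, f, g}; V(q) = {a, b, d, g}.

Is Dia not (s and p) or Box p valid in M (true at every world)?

Let φ = Dia not (s and p) or Box p. Evaluate φ at each world:
  a (successors {a, c, g}): φ is true.
  b (successors {b, f}): φ is true.
  c (successors {b, c, f}): φ is true.
  d (successors {a, d}): φ is true.
  e (successors {a, e, f}): φ is true.
  f (successors {e, f}): φ is true.
  g (successors {a, c, e, g, h}): φ is true.
  h (successors {c, h}): φ is true.
For instance, at c:
  At c: Dia not (s and p) is true, Box p is false, so Dia not (s and p) or Box p is true.
    At c: Dia not (s and p) requires not (s and p) at some successor in {b, c, f}.
      not (s and p) holds at b, so Dia not (s and p) is true at c.
    At c: Box p requires p at every successor {b, c, f}.
      p fails at b, so Box p is false at c.

Yes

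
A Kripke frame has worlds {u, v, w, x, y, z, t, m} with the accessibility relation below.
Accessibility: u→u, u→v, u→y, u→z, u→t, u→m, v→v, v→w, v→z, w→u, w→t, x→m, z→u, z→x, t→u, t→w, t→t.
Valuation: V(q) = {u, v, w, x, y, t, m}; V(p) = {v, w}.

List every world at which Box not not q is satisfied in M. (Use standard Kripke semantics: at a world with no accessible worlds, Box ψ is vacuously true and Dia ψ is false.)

w, x, y, z, t, m

Let φ = Box not not q. Evaluate φ at each world:
  u (successors {u, v, y, z, t, m}): φ is false.
  v (successors {v, w, z}): φ is false.
  w (successors {u, t}): φ is true.
  x (successors {m}): φ is true.
  y (successors ∅): φ is true.
  z (successors {u, x}): φ is true.
  t (successors {u, w, t}): φ is true.
  m (successors ∅): φ is true.
For instance, at v:
  At v: Box not not q requires not not q at every successor {v, w, z}.
    not not q fails at z, so Box not not q is false at v.
Satisfying worlds: {w, x, y, z, t, m}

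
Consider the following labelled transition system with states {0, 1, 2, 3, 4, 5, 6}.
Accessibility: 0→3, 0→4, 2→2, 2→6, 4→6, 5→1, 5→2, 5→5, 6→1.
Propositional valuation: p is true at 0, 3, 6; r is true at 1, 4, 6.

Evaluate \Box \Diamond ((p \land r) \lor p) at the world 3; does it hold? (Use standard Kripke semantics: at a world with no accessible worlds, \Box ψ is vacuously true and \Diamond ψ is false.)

Recall that \Box ψ holds at a world iff ψ holds at every accessible world, and \Diamond ψ holds iff ψ holds at some accessible world.
At 3: no accessible worlds, so \Box \Diamond ((p \land r) \lor p) holds vacuously.

Yes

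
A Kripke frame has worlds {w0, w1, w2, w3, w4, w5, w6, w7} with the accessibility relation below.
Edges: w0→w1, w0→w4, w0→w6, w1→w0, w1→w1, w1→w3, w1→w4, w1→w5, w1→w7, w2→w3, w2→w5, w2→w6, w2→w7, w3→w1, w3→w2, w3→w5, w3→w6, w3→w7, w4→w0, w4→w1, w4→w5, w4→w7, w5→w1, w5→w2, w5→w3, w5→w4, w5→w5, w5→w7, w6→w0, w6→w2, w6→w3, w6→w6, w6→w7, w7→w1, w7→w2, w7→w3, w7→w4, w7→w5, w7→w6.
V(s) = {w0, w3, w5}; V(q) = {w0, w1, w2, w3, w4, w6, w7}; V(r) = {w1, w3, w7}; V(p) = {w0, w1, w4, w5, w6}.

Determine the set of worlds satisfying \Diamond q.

Recall that \Diamond ψ holds at a world iff ψ holds at some accessible world.
Let φ = \Diamond q. Evaluate φ at each world:
  w0 (successors {w1, w4, w6}): φ is true.
  w1 (successors {w0, w1, w3, w4, w5, w7}): φ is true.
  w2 (successors {w3, w5, w6, w7}): φ is true.
  w3 (successors {w1, w2, w5, w6, w7}): φ is true.
  w4 (successors {w0, w1, w5, w7}): φ is true.
  w5 (successors {w1, w2, w3, w4, w5, w7}): φ is true.
  w6 (successors {w0, w2, w3, w6, w7}): φ is true.
  w7 (successors {w1, w2, w3, w4, w5, w6}): φ is true.
For instance, at w0:
  At w0: \Diamond q requires q at some successor in {w1, w4, w6}.
    q holds at w1, so \Diamond q is true at w0.
Satisfying worlds: {w0, w1, w2, w3, w4, w5, w6, w7}

w0, w1, w2, w3, w4, w5, w6, w7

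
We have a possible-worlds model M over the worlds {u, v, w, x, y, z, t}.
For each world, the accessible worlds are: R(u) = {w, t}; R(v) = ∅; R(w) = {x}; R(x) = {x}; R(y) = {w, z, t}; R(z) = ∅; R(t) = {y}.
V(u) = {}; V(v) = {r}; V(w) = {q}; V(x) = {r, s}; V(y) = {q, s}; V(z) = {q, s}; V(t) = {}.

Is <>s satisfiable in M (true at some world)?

Yes

Let φ = <>s. Evaluate φ at each world:
  u (successors {w, t}): φ is false.
  v (successors ∅): φ is false.
  w (successors {x}): φ is true.
  x (successors {x}): φ is true.
  y (successors {w, z, t}): φ is true.
  z (successors ∅): φ is false.
  t (successors {y}): φ is true.
Detail at w (witness):
  At w: <>s requires s at some successor in {x}.
    s holds at x, so <>s is true at w.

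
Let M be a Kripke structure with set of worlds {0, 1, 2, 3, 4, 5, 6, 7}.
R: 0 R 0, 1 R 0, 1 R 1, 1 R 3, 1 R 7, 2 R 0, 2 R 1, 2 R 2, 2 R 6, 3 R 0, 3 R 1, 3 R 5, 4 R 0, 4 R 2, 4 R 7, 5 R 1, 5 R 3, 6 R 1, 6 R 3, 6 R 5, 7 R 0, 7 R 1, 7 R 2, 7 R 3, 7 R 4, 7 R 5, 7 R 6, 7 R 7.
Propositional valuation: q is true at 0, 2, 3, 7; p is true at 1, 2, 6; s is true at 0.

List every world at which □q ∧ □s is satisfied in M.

Let φ = □q ∧ □s. Evaluate φ at each world:
  0 (successors {0}): φ is true.
  1 (successors {0, 1, 3, 7}): φ is false.
  2 (successors {0, 1, 2, 6}): φ is false.
  3 (successors {0, 1, 5}): φ is false.
  4 (successors {0, 2, 7}): φ is false.
  5 (successors {1, 3}): φ is false.
  6 (successors {1, 3, 5}): φ is false.
  7 (successors {0, 1, 2, 3, 4, 5, 6, 7}): φ is false.
For instance, at 6:
  At 6: □q is false, □s is false, so □q ∧ □s is false.
    At 6: □q requires q at every successor {1, 3, 5}.
      q fails at 1, so □q is false at 6.
    At 6: □s requires s at every successor {1, 3, 5}.
      s fails at 1, so □s is false at 6.
Satisfying worlds: {0}

0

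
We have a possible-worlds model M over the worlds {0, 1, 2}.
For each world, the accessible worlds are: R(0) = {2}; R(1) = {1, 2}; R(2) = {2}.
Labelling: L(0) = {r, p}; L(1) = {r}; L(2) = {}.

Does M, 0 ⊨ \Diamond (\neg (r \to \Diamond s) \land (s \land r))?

No

Recall that \Diamond ψ holds at a world iff ψ holds at some accessible world.
At 0: \Diamond (\neg (r \to \Diamond s) \land (s \land r)) requires \neg (r \to \Diamond s) \land (s \land r) at some successor in {2}.
  At 2: \neg (r \to \Diamond s) \land (s \land r) is false.
So \Diamond (\neg (r \to \Diamond s) \land (s \land r)) is false at 0.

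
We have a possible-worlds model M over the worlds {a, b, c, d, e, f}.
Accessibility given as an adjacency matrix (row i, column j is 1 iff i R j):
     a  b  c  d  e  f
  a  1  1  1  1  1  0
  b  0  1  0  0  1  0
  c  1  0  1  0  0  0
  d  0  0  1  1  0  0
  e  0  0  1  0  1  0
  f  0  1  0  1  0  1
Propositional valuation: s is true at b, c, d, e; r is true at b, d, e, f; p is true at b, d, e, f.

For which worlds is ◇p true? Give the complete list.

a, b, d, e, f

Let φ = ◇p. Evaluate φ at each world:
  a (successors {a, b, c, d, e}): φ is true.
  b (successors {b, e}): φ is true.
  c (successors {a, c}): φ is false.
  d (successors {c, d}): φ is true.
  e (successors {c, e}): φ is true.
  f (successors {b, d, f}): φ is true.
For instance, at f:
  At f: ◇p requires p at some successor in {b, d, f}.
    p holds at b, so ◇p is true at f.
Satisfying worlds: {a, b, d, e, f}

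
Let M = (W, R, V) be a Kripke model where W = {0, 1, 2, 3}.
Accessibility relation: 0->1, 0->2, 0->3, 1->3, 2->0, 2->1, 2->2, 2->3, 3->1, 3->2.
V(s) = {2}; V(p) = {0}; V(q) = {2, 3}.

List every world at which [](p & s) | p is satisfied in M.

0

Let φ = [](p & s) | p. Evaluate φ at each world:
  0 (successors {1, 2, 3}): φ is true.
  1 (successors {3}): φ is false.
  2 (successors {0, 1, 2, 3}): φ is false.
  3 (successors {1, 2}): φ is false.
For instance, at 3:
  At 3: [](p & s) is false, p is false, so [](p & s) | p is false.
    At 3: [](p & s) requires p & s at every successor {1, 2}.
      p & s fails at 1, so [](p & s) is false at 3.
Satisfying worlds: {0}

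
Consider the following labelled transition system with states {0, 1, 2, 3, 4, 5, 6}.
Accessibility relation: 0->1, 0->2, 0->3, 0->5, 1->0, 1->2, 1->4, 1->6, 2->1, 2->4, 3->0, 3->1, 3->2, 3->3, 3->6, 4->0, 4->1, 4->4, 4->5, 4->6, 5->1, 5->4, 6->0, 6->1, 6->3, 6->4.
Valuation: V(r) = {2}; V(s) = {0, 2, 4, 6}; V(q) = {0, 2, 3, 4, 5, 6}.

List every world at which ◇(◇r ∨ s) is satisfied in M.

0, 1, 2, 3, 4, 5, 6

Recall that ◇ψ holds at a world iff ψ holds at some accessible world.
Let φ = ◇(◇r ∨ s). Evaluate φ at each world:
  0 (successors {1, 2, 3, 5}): φ is true.
  1 (successors {0, 2, 4, 6}): φ is true.
  2 (successors {1, 4}): φ is true.
  3 (successors {0, 1, 2, 3, 6}): φ is true.
  4 (successors {0, 1, 4, 5, 6}): φ is true.
  5 (successors {1, 4}): φ is true.
  6 (successors {0, 1, 3, 4}): φ is true.
For instance, at 5:
  At 5: ◇(◇r ∨ s) requires ◇r ∨ s at some successor in {1, 4}.
    ◇r ∨ s holds at 1, so ◇(◇r ∨ s) is true at 5.
      At 1: ◇r is true, s is false, so ◇r ∨ s is true.
Satisfying worlds: {0, 1, 2, 3, 4, 5, 6}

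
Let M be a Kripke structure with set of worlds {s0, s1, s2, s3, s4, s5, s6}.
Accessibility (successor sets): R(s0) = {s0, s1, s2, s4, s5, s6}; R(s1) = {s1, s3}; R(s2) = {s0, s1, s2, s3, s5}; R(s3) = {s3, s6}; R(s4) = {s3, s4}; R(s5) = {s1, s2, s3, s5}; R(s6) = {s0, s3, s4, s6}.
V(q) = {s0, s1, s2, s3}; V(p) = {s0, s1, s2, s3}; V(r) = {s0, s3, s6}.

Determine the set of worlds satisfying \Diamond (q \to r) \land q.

s0, s1, s2, s3

Let φ = \Diamond (q \to r) \land q. Evaluate φ at each world:
  s0 (successors {s0, s1, s2, s4, s5, s6}): φ is true.
  s1 (successors {s1, s3}): φ is true.
  s2 (successors {s0, s1, s2, s3, s5}): φ is true.
  s3 (successors {s3, s6}): φ is true.
  s4 (successors {s3, s4}): φ is false.
  s5 (successors {s1, s2, s3, s5}): φ is false.
  s6 (successors {s0, s3, s4, s6}): φ is false.
For instance, at s6:
  At s6: \Diamond (q \to r) is true, q is false, so \Diamond (q \to r) \land q is false.
    At s6: \Diamond (q \to r) requires q \to r at some successor in {s0, s3, s4, s6}.
      q \to r holds at s0, so \Diamond (q \to r) is true at s6.
Satisfying worlds: {s0, s1, s2, s3}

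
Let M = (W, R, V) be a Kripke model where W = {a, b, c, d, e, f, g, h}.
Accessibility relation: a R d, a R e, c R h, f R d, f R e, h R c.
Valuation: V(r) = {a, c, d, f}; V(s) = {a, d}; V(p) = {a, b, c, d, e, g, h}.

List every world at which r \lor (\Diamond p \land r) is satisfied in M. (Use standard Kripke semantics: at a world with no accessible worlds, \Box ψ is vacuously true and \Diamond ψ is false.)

a, c, d, f

Recall that \Diamond ψ holds at a world iff ψ holds at some accessible world.
Let φ = r \lor (\Diamond p \land r). Evaluate φ at each world:
  a (successors {d, e}): φ is true.
  b (successors ∅): φ is false.
  c (successors {h}): φ is true.
  d (successors ∅): φ is true.
  e (successors ∅): φ is false.
  f (successors {d, e}): φ is true.
  g (successors ∅): φ is false.
  h (successors {c}): φ is false.
For instance, at a:
  At a: r is true, \Diamond p \land r is true, so r \lor (\Diamond p \land r) is true.
    At a: \Diamond p is true, r is true, so \Diamond p \land r is true.
      At a: \Diamond p requires p at some successor in {d, e}.
        p holds at d, so \Diamond p is true at a.
Satisfying worlds: {a, c, d, f}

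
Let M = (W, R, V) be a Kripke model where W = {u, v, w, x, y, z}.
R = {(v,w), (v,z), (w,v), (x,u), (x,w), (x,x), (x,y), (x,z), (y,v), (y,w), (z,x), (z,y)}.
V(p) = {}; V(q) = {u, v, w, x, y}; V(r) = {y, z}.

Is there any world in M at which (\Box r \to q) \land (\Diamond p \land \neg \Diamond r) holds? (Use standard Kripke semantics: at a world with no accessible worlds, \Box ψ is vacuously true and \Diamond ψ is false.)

Let φ = (\Box r \to q) \land (\Diamond p \land \neg \Diamond r). Evaluate φ at each world:
  u (successors ∅): φ is false.
  v (successors {w, z}): φ is false.
  w (successors {v}): φ is false.
  x (successors {u, w, x, y, z}): φ is false.
  y (successors {v, w}): φ is false.
  z (successors {x, y}): φ is false.
For instance, at x:
  At x: \Box r \to q is true, \Diamond p \land \neg \Diamond r is false, so (\Box r \to q) \land (\Diamond p \land \neg \Diamond r) is false.
    At x: \Box r is false, q is true, so \Box r \to q is true.
      At x: \Box r requires r at every successor {u, w, x, y, z}.
        r fails at u, so \Box r is false at x.
    At x: \Diamond p is false, \neg \Diamond r is false, so \Diamond p \land \neg \Diamond r is false.
      At x: \Diamond p requires p at some successor in {u, w, x, y, z}.
        At u: p is false.
        At w: p is false.
        At x: p is false.
        At y: p is false.
        At z: p is false.
      So \Diamond p is false at x.
      At x: \Diamond r is true, so \neg \Diamond r is false.

No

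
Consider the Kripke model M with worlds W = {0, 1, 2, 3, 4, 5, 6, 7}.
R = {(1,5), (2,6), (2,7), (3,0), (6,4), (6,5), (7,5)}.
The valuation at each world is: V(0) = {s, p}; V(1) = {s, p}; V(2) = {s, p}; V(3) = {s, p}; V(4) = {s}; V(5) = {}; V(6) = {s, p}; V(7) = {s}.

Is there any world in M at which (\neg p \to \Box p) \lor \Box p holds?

Let φ = (\neg p \to \Box p) \lor \Box p. Evaluate φ at each world:
  0 (successors ∅): φ is true.
  1 (successors {5}): φ is true.
  2 (successors {6, 7}): φ is true.
  3 (successors {0}): φ is true.
  4 (successors ∅): φ is true.
  5 (successors ∅): φ is true.
  6 (successors {4, 5}): φ is true.
  7 (successors {5}): φ is false.
Detail at 0 (witness):
  At 0: \neg p \to \Box p is true, \Box p is true, so (\neg p \to \Box p) \lor \Box p is true.
    At 0: \neg p is false, \Box p is true, so \neg p \to \Box p is true.
      At 0: no accessible worlds, so \Box p holds vacuously.
    At 0: no accessible worlds, so \Box p holds vacuously.

Yes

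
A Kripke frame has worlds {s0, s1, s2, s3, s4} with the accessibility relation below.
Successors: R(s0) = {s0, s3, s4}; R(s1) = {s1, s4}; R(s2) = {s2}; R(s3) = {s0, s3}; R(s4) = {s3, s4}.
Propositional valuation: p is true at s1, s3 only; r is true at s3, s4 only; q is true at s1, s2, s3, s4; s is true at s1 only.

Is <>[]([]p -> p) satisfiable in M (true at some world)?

Yes

Recall that []ψ holds at a world iff ψ holds at every accessible world, and <>ψ holds iff ψ holds at some accessible world.
Let φ = <>[]([]p -> p). Evaluate φ at each world:
  s0 (successors {s0, s3, s4}): φ is true.
  s1 (successors {s1, s4}): φ is true.
  s2 (successors {s2}): φ is true.
  s3 (successors {s0, s3}): φ is true.
  s4 (successors {s3, s4}): φ is true.
Detail at s0 (witness):
  At s0: <>[]([]p -> p) requires []([]p -> p) at some successor in {s0, s3, s4}.
    []([]p -> p) holds at s0, so <>[]([]p -> p) is true at s0.
      At s0: []([]p -> p) requires []p -> p at every successor {s0, s3, s4}.
        At s0: []p -> p is true.
        At s3: []p -> p is true.
        At s4: []p -> p is true.
      So []([]p -> p) is true at s0.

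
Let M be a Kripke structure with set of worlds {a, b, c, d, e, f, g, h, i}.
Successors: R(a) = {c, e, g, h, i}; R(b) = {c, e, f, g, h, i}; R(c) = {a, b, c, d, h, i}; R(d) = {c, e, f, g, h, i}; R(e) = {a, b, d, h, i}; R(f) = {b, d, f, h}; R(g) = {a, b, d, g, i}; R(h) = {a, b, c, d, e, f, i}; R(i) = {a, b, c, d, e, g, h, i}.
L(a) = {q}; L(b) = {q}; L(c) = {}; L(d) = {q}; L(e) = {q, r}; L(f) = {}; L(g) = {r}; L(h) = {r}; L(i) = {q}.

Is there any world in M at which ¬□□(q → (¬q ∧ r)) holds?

Yes

Recall that □ψ holds at a world iff ψ holds at every accessible world, and ◇ψ holds iff ψ holds at some accessible world.
Let φ = ¬□□(q → (¬q ∧ r)). Evaluate φ at each world:
  a (successors {c, e, g, h, i}): φ is true.
  b (successors {c, e, f, g, h, i}): φ is true.
  c (successors {a, b, c, d, h, i}): φ is true.
  d (successors {c, e, f, g, h, i}): φ is true.
  e (successors {a, b, d, h, i}): φ is true.
  f (successors {b, d, f, h}): φ is true.
  g (successors {a, b, d, g, i}): φ is true.
  h (successors {a, b, c, d, e, f, i}): φ is true.
  i (successors {a, b, c, d, e, g, h, i}): φ is true.
Detail at a (witness):
  At a: □□(q → (¬q ∧ r)) is false, so ¬□□(q → (¬q ∧ r)) is true.
    At a: □□(q → (¬q ∧ r)) requires □(q → (¬q ∧ r)) at every successor {c, e, g, h, i}.
      □(q → (¬q ∧ r)) fails at c, so □□(q → (¬q ∧ r)) is false at a.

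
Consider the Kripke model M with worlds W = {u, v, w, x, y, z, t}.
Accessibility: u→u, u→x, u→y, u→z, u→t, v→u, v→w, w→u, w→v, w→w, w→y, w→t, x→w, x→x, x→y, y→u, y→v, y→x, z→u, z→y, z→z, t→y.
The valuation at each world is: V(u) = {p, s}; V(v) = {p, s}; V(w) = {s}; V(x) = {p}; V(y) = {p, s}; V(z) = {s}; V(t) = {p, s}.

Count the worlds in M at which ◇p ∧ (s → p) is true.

Let φ = ◇p ∧ (s → p). Evaluate φ at each world:
  u (successors {u, x, y, z, t}): φ is true.
  v (successors {u, w}): φ is true.
  w (successors {u, v, w, y, t}): φ is false.
  x (successors {w, x, y}): φ is true.
  y (successors {u, v, x}): φ is true.
  z (successors {u, y, z}): φ is false.
  t (successors {y}): φ is true.
For instance, at w:
  At w: ◇p is true, s → p is false, so ◇p ∧ (s → p) is false.
    At w: ◇p requires p at some successor in {u, v, w, y, t}.
      p holds at u, so ◇p is true at w.
Satisfying worlds: {u, v, x, y, t}

5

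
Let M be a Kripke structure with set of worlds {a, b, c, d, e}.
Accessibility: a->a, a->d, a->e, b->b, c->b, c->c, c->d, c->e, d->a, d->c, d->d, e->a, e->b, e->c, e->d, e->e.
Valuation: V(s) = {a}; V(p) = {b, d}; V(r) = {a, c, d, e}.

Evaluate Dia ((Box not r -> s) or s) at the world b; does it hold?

No

Recall that Box ψ holds at a world iff ψ holds at every accessible world, and Dia ψ holds iff ψ holds at some accessible world.
At b: Dia ((Box not r -> s) or s) requires (Box not r -> s) or s at some successor in {b}.
  At b: (Box not r -> s) or s is false.
So Dia ((Box not r -> s) or s) is false at b.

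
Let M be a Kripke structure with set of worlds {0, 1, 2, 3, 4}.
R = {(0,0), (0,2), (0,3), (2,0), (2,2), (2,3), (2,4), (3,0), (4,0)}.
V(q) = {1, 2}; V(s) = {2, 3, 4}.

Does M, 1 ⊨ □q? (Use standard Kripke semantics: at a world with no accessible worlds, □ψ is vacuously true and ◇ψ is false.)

Yes

At 1: no accessible worlds, so □q holds vacuously.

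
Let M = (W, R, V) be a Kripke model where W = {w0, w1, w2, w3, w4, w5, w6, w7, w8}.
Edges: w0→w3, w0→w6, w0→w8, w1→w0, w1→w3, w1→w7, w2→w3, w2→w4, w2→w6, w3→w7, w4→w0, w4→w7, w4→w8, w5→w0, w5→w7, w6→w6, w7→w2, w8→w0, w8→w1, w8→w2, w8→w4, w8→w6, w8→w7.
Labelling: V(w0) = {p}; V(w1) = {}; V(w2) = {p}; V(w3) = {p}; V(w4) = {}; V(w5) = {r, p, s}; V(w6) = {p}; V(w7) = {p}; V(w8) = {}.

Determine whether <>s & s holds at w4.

No

Recall that <>ψ holds at a world iff ψ holds at some accessible world.
At w4: <>s is false, s is false, so <>s & s is false.
  At w4: <>s requires s at some successor in {w0, w7, w8}.
    At w0: s is false.
    At w7: s is false.
    At w8: s is false.
  So <>s is false at w4.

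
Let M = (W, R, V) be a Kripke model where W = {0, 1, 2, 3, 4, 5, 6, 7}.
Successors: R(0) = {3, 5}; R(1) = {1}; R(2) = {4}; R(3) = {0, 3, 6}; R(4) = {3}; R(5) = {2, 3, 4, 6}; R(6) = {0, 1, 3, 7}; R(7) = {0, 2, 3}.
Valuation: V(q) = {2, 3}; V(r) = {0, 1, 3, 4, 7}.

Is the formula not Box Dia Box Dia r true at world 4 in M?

No

At 4: Box Dia Box Dia r is true, so not Box Dia Box Dia r is false.
  At 4: Box Dia Box Dia r requires Dia Box Dia r at every successor {3}.
      At 3: Dia Box Dia r requires Box Dia r at some successor in {0, 3, 6}.
        Box Dia r holds at 0, so Dia Box Dia r is true at 3.
  So Box Dia Box Dia r is true at 4.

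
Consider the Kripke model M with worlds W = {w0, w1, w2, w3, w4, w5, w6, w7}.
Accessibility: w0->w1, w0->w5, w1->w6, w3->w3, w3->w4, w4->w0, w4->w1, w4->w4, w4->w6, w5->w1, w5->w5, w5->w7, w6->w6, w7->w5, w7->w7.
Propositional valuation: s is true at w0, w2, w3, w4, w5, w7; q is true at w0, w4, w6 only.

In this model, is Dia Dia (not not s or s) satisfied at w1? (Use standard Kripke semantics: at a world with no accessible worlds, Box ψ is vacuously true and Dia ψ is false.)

At w1: Dia Dia (not not s or s) requires Dia (not not s or s) at some successor in {w6}.
  At w6: Dia (not not s or s) is false.
So Dia Dia (not not s or s) is false at w1.

No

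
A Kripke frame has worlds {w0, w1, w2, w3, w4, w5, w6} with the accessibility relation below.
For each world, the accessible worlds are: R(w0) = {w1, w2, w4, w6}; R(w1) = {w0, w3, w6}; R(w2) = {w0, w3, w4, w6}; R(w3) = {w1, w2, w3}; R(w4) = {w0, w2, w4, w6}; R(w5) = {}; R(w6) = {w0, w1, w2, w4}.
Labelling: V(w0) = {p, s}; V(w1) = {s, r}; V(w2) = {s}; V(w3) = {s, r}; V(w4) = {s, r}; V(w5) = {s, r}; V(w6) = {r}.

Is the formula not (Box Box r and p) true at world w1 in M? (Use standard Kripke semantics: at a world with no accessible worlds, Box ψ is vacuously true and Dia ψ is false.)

Yes

At w1: Box Box r and p is false, so not (Box Box r and p) is true.
  At w1: Box Box r is false, p is false, so Box Box r and p is false.
    At w1: Box Box r requires Box r at every successor {w0, w3, w6}.
      Box r fails at w0, so Box Box r is false at w1.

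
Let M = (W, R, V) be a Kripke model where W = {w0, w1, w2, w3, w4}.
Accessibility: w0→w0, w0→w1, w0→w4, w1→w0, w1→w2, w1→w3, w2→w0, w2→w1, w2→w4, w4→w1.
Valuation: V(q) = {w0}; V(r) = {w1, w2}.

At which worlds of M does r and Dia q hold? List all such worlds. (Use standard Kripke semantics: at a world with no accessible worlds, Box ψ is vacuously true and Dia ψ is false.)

w1, w2

Let φ = r and Dia q. Evaluate φ at each world:
  w0 (successors {w0, w1, w4}): φ is false.
  w1 (successors {w0, w2, w3}): φ is true.
  w2 (successors {w0, w1, w4}): φ is true.
  w3 (successors ∅): φ is false.
  w4 (successors {w1}): φ is false.
For instance, at w1:
  At w1: r is true, Dia q is true, so r and Dia q is true.
    At w1: Dia q requires q at some successor in {w0, w2, w3}.
      q holds at w0, so Dia q is true at w1.
Satisfying worlds: {w1, w2}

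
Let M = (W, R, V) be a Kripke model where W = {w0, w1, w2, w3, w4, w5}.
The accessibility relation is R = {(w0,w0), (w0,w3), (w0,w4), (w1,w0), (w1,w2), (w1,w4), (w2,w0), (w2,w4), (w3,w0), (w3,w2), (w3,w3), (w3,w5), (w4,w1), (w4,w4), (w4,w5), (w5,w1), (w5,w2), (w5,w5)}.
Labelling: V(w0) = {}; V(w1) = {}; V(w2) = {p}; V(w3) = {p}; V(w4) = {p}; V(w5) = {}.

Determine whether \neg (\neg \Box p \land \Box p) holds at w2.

At w2: \neg \Box p \land \Box p is false, so \neg (\neg \Box p \land \Box p) is true.
  At w2: \neg \Box p is true, \Box p is false, so \neg \Box p \land \Box p is false.
    At w2: \Box p is false, so \neg \Box p is true.
      At w2: \Box p requires p at every successor {w0, w4}.
        p fails at w0, so \Box p is false at w2.
    At w2: \Box p requires p at every successor {w0, w4}.
      p fails at w0, so \Box p is false at w2.

Yes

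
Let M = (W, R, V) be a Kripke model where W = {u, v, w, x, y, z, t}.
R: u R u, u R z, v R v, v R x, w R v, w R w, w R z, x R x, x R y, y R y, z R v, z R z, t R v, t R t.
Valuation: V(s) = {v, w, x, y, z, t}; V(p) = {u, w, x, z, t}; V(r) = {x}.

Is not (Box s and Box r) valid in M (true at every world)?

Yes

Recall that Box ψ holds at a world iff ψ holds at every accessible world, and Dia ψ holds iff ψ holds at some accessible world.
Let φ = not (Box s and Box r). Evaluate φ at each world:
  u (successors {u, z}): φ is true.
  v (successors {v, x}): φ is true.
  w (successors {v, w, z}): φ is true.
  x (successors {x, y}): φ is true.
  y (successors {y}): φ is true.
  z (successors {v, z}): φ is true.
  t (successors {v, t}): φ is true.
For instance, at z:
  At z: Box s and Box r is false, so not (Box s and Box r) is true.
    At z: Box s is true, Box r is false, so Box s and Box r is false.
      At z: Box s requires s at every successor {v, z}.
        At v: s is true.
        At z: s is true.
      So Box s is true at z.
      At z: Box r requires r at every successor {v, z}.
        r fails at v, so Box r is false at z.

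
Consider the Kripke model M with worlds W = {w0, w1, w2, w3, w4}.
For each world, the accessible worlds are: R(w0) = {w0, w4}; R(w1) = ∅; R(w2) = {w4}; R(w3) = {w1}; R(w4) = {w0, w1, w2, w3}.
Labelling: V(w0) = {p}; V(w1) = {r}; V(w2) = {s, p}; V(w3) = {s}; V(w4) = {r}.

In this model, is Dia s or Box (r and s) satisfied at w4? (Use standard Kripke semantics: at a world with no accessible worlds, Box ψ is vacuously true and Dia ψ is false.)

Recall that Box ψ holds at a world iff ψ holds at every accessible world, and Dia ψ holds iff ψ holds at some accessible world.
At w4: Dia s is true, Box (r and s) is false, so Dia s or Box (r and s) is true.
  At w4: Dia s requires s at some successor in {w0, w1, w2, w3}.
    s holds at w2, so Dia s is true at w4.
  At w4: Box (r and s) requires r and s at every successor {w0, w1, w2, w3}.
    r and s fails at w0, so Box (r and s) is false at w4.

Yes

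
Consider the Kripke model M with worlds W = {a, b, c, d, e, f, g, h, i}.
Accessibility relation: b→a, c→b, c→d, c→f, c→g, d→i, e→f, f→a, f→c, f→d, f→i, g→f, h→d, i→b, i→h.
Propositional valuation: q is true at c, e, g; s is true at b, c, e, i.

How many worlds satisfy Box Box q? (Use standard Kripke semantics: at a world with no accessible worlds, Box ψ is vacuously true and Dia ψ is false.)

2

Let φ = Box Box q. Evaluate φ at each world:
  a (successors ∅): φ is true.
  b (successors {a}): φ is true.
  c (successors {b, d, f, g}): φ is false.
  d (successors {i}): φ is false.
  e (successors {f}): φ is false.
  f (successors {a, c, d, i}): φ is false.
  g (successors {f}): φ is false.
  h (successors {d}): φ is false.
  i (successors {b, h}): φ is false.
For instance, at d:
  At d: Box Box q requires Box q at every successor {i}.
    Box q fails at i, so Box Box q is false at d.
      At i: Box q requires q at every successor {b, h}.
        q fails at b, so Box q is false at i.
Satisfying worlds: {a, b}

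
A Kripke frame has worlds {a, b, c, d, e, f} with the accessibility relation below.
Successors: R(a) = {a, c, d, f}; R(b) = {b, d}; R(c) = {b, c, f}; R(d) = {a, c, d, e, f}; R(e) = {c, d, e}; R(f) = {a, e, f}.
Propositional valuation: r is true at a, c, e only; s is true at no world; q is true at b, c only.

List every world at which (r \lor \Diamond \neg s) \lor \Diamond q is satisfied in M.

Let φ = (r \lor \Diamond \neg s) \lor \Diamond q. Evaluate φ at each world:
  a (successors {a, c, d, f}): φ is true.
  b (successors {b, d}): φ is true.
  c (successors {b, c, f}): φ is true.
  d (successors {a, c, d, e, f}): φ is true.
  e (successors {c, d, e}): φ is true.
  f (successors {a, e, f}): φ is true.
For instance, at d:
  At d: r \lor \Diamond \neg s is true, \Diamond q is true, so (r \lor \Diamond \neg s) \lor \Diamond q is true.
    At d: r is false, \Diamond \neg s is true, so r \lor \Diamond \neg s is true.
      At d: \Diamond \neg s requires \neg s at some successor in {a, c, d, e, f}.
        \neg s holds at a, so \Diamond \neg s is true at d.
    At d: \Diamond q requires q at some successor in {a, c, d, e, f}.
      q holds at c, so \Diamond q is true at d.
Satisfying worlds: {a, b, c, d, e, f}

a, b, c, d, e, f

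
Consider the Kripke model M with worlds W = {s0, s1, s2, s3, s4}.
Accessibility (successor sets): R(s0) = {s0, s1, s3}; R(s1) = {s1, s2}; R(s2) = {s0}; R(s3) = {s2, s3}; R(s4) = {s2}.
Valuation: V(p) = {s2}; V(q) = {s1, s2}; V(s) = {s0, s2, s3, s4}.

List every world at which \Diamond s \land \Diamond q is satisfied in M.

s0, s1, s3, s4

Let φ = \Diamond s \land \Diamond q. Evaluate φ at each world:
  s0 (successors {s0, s1, s3}): φ is true.
  s1 (successors {s1, s2}): φ is true.
  s2 (successors {s0}): φ is false.
  s3 (successors {s2, s3}): φ is true.
  s4 (successors {s2}): φ is true.
For instance, at s4:
  At s4: \Diamond s is true, \Diamond q is true, so \Diamond s \land \Diamond q is true.
    At s4: \Diamond s requires s at some successor in {s2}.
      s holds at s2, so \Diamond s is true at s4.
    At s4: \Diamond q requires q at some successor in {s2}.
      q holds at s2, so \Diamond q is true at s4.
Satisfying worlds: {s0, s1, s3, s4}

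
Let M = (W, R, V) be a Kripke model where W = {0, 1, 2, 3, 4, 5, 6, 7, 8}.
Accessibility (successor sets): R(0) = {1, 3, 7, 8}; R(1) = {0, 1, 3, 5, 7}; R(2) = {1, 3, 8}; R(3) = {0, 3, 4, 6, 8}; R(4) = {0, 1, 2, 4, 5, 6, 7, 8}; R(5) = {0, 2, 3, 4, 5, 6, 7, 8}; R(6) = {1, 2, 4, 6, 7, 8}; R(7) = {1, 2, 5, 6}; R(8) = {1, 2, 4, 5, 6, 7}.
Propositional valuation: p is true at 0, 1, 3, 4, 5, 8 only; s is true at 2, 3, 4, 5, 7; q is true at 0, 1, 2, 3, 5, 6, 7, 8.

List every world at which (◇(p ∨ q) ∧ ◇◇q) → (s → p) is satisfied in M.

Let φ = (◇(p ∨ q) ∧ ◇◇q) → (s → p). Evaluate φ at each world:
  0 (successors {1, 3, 7, 8}): φ is true.
  1 (successors {0, 1, 3, 5, 7}): φ is true.
  2 (successors {1, 3, 8}): φ is false.
  3 (successors {0, 3, 4, 6, 8}): φ is true.
  4 (successors {0, 1, 2, 4, 5, 6, 7, 8}): φ is true.
  5 (successors {0, 2, 3, 4, 5, 6, 7, 8}): φ is true.
  6 (successors {1, 2, 4, 6, 7, 8}): φ is true.
  7 (successors {1, 2, 5, 6}): φ is false.
  8 (successors {1, 2, 4, 5, 6, 7}): φ is true.
For instance, at 4:
  At 4: ◇(p ∨ q) ∧ ◇◇q is true, s → p is true, so (◇(p ∨ q) ∧ ◇◇q) → (s → p) is true.
    At 4: ◇(p ∨ q) is true, ◇◇q is true, so ◇(p ∨ q) ∧ ◇◇q is true.
      At 4: ◇(p ∨ q) requires p ∨ q at some successor in {0, 1, 2, 4, 5, 6, 7, 8}.
        p ∨ q holds at 0, so ◇(p ∨ q) is true at 4.
      At 4: ◇◇q requires ◇q at some successor in {0, 1, 2, 4, 5, 6, 7, 8}.
        ◇q holds at 0, so ◇◇q is true at 4.
Satisfying worlds: {0, 1, 3, 4, 5, 6, 8}

0, 1, 3, 4, 5, 6, 8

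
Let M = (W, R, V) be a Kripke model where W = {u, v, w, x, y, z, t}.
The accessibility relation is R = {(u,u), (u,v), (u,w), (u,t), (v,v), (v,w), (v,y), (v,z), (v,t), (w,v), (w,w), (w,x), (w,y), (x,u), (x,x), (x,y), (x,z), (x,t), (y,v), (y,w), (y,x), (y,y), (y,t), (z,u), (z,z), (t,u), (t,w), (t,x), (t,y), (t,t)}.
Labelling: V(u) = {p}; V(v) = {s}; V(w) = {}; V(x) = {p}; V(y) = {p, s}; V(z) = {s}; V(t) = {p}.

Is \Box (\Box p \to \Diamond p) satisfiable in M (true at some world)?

Yes

Let φ = \Box (\Box p \to \Diamond p). Evaluate φ at each world:
  u (successors {u, v, w, t}): φ is true.
  v (successors {v, w, y, z, t}): φ is true.
  w (successors {v, w, x, y}): φ is true.
  x (successors {u, x, y, z, t}): φ is true.
  y (successors {v, w, x, y, t}): φ is true.
  z (successors {u, z}): φ is true.
  t (successors {u, w, x, y, t}): φ is true.
Detail at u (witness):
  At u: \Box (\Box p \to \Diamond p) requires \Box p \to \Diamond p at every successor {u, v, w, t}.
    At u: \Box p \to \Diamond p is true.
    At v: \Box p \to \Diamond p is true.
    At w: \Box p \to \Diamond p is true.
    At t: \Box p \to \Diamond p is true.
  So \Box (\Box p \to \Diamond p) is true at u.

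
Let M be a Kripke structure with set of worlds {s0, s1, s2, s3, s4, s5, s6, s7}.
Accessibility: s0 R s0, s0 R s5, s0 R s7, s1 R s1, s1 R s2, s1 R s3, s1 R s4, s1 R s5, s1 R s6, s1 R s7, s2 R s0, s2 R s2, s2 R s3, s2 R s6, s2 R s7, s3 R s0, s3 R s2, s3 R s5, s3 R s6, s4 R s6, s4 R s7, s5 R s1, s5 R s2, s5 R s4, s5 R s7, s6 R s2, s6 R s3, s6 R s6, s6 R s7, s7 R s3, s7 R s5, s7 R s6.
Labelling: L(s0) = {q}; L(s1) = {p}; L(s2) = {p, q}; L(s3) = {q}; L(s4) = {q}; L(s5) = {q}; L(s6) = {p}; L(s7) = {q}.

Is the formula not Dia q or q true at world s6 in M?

At s6: not Dia q is false, q is false, so not Dia q or q is false.
  At s6: Dia q is true, so not Dia q is false.
    At s6: Dia q requires q at some successor in {s2, s3, s6, s7}.
      q holds at s2, so Dia q is true at s6.

No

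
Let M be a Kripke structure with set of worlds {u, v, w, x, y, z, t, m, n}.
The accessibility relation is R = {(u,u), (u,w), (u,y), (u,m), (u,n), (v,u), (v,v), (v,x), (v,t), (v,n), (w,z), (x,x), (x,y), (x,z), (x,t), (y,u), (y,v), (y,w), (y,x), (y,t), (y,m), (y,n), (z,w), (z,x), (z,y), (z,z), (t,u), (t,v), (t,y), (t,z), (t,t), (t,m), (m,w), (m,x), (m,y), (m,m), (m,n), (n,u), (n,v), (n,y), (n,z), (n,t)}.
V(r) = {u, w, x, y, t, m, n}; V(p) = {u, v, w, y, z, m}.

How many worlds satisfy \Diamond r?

Let φ = \Diamond r. Evaluate φ at each world:
  u (successors {u, w, y, m, n}): φ is true.
  v (successors {u, v, x, t, n}): φ is true.
  w (successors {z}): φ is false.
  x (successors {x, y, z, t}): φ is true.
  y (successors {u, v, w, x, t, m, n}): φ is true.
  z (successors {w, x, y, z}): φ is true.
  t (successors {u, v, y, z, t, m}): φ is true.
  m (successors {w, x, y, m, n}): φ is true.
  n (successors {u, v, y, z, t}): φ is true.
For instance, at u:
  At u: \Diamond r requires r at some successor in {u, w, y, m, n}.
    r holds at u, so \Diamond r is true at u.
Satisfying worlds: {u, v, x, y, z, t, m, n}

8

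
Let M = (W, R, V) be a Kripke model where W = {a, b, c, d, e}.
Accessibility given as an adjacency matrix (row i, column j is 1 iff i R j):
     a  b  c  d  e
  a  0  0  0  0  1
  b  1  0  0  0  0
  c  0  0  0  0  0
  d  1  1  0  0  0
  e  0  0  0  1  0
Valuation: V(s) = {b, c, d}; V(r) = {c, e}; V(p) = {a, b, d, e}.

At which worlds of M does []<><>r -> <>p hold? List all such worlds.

Let φ = []<><>r -> <>p. Evaluate φ at each world:
  a (successors {e}): φ is true.
  b (successors {a}): φ is true.
  c (successors ∅): φ is false.
  d (successors {a, b}): φ is true.
  e (successors {d}): φ is true.
For instance, at b:
  At b: []<><>r is false, <>p is true, so []<><>r -> <>p is true.
    At b: []<><>r requires <><>r at every successor {a}.
      <><>r fails at a, so []<><>r is false at b.
    At b: <>p requires p at some successor in {a}.
      p holds at a, so <>p is true at b.
Satisfying worlds: {a, b, d, e}

a, b, d, e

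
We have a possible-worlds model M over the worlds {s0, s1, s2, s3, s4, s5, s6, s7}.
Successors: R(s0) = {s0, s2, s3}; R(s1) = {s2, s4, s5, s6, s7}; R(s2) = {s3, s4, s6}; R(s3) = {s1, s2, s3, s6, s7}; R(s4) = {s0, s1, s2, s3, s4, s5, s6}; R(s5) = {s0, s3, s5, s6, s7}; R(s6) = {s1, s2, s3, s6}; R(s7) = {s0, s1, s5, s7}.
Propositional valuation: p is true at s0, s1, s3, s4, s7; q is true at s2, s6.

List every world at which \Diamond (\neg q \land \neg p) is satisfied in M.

s1, s4, s5, s7

Recall that \Diamond ψ holds at a world iff ψ holds at some accessible world.
Let φ = \Diamond (\neg q \land \neg p). Evaluate φ at each world:
  s0 (successors {s0, s2, s3}): φ is false.
  s1 (successors {s2, s4, s5, s6, s7}): φ is true.
  s2 (successors {s3, s4, s6}): φ is false.
  s3 (successors {s1, s2, s3, s6, s7}): φ is false.
  s4 (successors {s0, s1, s2, s3, s4, s5, s6}): φ is true.
  s5 (successors {s0, s3, s5, s6, s7}): φ is true.
  s6 (successors {s1, s2, s3, s6}): φ is false.
  s7 (successors {s0, s1, s5, s7}): φ is true.
For instance, at s3:
  At s3: \Diamond (\neg q \land \neg p) requires \neg q \land \neg p at some successor in {s1, s2, s3, s6, s7}.
    At s1: \neg q \land \neg p is false.
    At s2: \neg q \land \neg p is false.
    At s3: \neg q \land \neg p is false.
    At s6: \neg q \land \neg p is false.
    At s7: \neg q \land \neg p is false.
  So \Diamond (\neg q \land \neg p) is false at s3.
Satisfying worlds: {s1, s4, s5, s7}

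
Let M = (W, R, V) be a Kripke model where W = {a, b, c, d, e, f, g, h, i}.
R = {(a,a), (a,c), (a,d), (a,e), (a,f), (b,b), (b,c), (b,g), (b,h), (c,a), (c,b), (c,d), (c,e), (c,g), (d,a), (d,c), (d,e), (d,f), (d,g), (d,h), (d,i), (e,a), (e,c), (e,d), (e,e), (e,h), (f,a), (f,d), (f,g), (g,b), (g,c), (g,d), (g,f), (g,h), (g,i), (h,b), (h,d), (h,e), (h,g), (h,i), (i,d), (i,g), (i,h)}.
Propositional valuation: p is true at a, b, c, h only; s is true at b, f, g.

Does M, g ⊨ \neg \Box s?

Yes

At g: \Box s is false, so \neg \Box s is true.
  At g: \Box s requires s at every successor {b, c, d, f, h, i}.
    s fails at c, so \Box s is false at g.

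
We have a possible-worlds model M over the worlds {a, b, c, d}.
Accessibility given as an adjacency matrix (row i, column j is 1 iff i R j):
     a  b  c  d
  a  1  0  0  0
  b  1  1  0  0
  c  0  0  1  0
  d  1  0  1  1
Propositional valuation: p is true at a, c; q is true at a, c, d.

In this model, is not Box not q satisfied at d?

At d: Box not q is false, so not Box not q is true.
  At d: Box not q requires not q at every successor {a, c, d}.
    not q fails at a, so Box not q is false at d.

Yes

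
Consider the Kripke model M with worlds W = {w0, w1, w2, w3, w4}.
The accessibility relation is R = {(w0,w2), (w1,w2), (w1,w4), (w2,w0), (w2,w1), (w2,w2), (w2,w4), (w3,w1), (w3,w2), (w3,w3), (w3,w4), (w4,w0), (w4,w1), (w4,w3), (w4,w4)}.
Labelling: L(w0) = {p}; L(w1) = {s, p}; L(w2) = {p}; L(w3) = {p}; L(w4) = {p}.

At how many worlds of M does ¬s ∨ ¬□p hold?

4

Let φ = ¬s ∨ ¬□p. Evaluate φ at each world:
  w0 (successors {w2}): φ is true.
  w1 (successors {w2, w4}): φ is false.
  w2 (successors {w0, w1, w2, w4}): φ is true.
  w3 (successors {w1, w2, w3, w4}): φ is true.
  w4 (successors {w0, w1, w3, w4}): φ is true.
For instance, at w1:
  At w1: ¬s is false, ¬□p is false, so ¬s ∨ ¬□p is false.
    At w1: □p is true, so ¬□p is false.
      At w1: □p requires p at every successor {w2, w4}.
        At w2: p is true.
        At w4: p is true.
      So □p is true at w1.
Satisfying worlds: {w0, w2, w3, w4}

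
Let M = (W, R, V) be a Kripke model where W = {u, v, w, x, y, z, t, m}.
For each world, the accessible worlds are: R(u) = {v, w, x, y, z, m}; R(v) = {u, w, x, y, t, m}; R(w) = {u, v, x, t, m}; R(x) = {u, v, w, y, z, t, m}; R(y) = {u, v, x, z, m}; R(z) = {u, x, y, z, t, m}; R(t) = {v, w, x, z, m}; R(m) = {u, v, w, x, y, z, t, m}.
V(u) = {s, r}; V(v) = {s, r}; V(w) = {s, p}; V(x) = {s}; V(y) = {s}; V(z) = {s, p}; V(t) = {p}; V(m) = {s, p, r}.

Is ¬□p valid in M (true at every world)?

Yes

Let φ = ¬□p. Evaluate φ at each world:
  u (successors {v, w, x, y, z, m}): φ is true.
  v (successors {u, w, x, y, t, m}): φ is true.
  w (successors {u, v, x, t, m}): φ is true.
  x (successors {u, v, w, y, z, t, m}): φ is true.
  y (successors {u, v, x, z, m}): φ is true.
  z (successors {u, x, y, z, t, m}): φ is true.
  t (successors {v, w, x, z, m}): φ is true.
  m (successors {u, v, w, x, y, z, t, m}): φ is true.
For instance, at z:
  At z: □p is false, so ¬□p is true.
    At z: □p requires p at every successor {u, x, y, z, t, m}.
      p fails at u, so □p is false at z.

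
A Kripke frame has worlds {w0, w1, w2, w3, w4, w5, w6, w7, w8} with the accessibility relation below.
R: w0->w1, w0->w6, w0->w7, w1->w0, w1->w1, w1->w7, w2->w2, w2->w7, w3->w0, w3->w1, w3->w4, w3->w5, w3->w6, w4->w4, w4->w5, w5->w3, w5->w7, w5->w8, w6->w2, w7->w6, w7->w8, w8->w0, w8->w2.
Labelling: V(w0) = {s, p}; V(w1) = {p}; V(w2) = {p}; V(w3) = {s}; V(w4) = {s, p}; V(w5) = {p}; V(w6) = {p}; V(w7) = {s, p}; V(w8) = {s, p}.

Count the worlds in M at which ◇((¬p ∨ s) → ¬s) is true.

8

Recall that ◇ψ holds at a world iff ψ holds at some accessible world.
Let φ = ◇((¬p ∨ s) → ¬s). Evaluate φ at each world:
  w0 (successors {w1, w6, w7}): φ is true.
  w1 (successors {w0, w1, w7}): φ is true.
  w2 (successors {w2, w7}): φ is true.
  w3 (successors {w0, w1, w4, w5, w6}): φ is true.
  w4 (successors {w4, w5}): φ is true.
  w5 (successors {w3, w7, w8}): φ is false.
  w6 (successors {w2}): φ is true.
  w7 (successors {w6, w8}): φ is true.
  w8 (successors {w0, w2}): φ is true.
For instance, at w0:
  At w0: ◇((¬p ∨ s) → ¬s) requires (¬p ∨ s) → ¬s at some successor in {w1, w6, w7}.
    (¬p ∨ s) → ¬s holds at w1, so ◇((¬p ∨ s) → ¬s) is true at w0.
Satisfying worlds: {w0, w1, w2, w3, w4, w6, w7, w8}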